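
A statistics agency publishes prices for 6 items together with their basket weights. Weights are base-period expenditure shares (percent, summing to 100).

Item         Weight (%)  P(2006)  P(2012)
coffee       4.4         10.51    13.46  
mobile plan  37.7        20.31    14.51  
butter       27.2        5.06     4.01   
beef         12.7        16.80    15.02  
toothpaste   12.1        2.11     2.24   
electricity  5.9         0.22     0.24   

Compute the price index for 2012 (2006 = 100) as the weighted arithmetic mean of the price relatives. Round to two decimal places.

coffee: 4.4 × (13.46/10.51) = 4.4 × 1.280685 = 5.6350
mobile plan: 37.7 × (14.51/20.31) = 37.7 × 0.714426 = 26.9339
butter: 27.2 × (4.01/5.06) = 27.2 × 0.792490 = 21.5557
beef: 12.7 × (15.02/16.80) = 12.7 × 0.894048 = 11.3544
toothpaste: 12.1 × (2.24/2.11) = 12.1 × 1.061611 = 12.8455
electricity: 5.9 × (0.24/0.22) = 5.9 × 1.090909 = 6.4364
Index = Σ wᵢ·(p₁ᵢ/p₀ᵢ) = 5.6350 + 26.9339 + 21.5557 + 11.3544 + 12.8455 + 6.4364 = 84.7609

84.76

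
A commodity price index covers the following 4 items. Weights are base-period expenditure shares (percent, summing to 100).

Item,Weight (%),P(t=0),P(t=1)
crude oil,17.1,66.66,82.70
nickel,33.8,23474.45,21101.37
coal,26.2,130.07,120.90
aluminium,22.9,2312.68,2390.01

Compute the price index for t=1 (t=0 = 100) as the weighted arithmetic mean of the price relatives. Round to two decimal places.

crude oil: 17.1 × (82.70/66.66) = 17.1 × 1.240624 = 21.2147
nickel: 33.8 × (21101.37/23474.45) = 33.8 × 0.898908 = 30.3831
coal: 26.2 × (120.90/130.07) = 26.2 × 0.929500 = 24.3529
aluminium: 22.9 × (2390.01/2312.68) = 22.9 × 1.033437 = 23.6657
Index = Σ wᵢ·(p₁ᵢ/p₀ᵢ) = 21.2147 + 30.3831 + 24.3529 + 23.6657 = 99.6164

99.62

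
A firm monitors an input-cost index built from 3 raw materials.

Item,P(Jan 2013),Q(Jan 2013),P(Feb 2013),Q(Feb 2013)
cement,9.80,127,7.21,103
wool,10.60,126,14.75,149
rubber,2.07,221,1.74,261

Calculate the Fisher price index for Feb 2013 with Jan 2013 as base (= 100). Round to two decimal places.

Laspeyres component (base-period weights):
ΣP(Feb 2013)Q(Jan 2013) = 7.21×127 + 14.75×126 + 1.74×221 = 915.67 + 1858.5 + 384.54 = 3158.71
ΣP(Jan 2013)Q(Jan 2013) = 9.80×127 + 10.60×126 + 2.07×221 = 1244.6 + 1335.6 + 457.47 = 3037.67
L = 3158.71 / 3037.67 × 100 = 103.9846
Paasche component (current-period weights):
ΣP(Feb 2013)Q(Feb 2013) = 7.21×103 + 14.75×149 + 1.74×261 = 742.63 + 2197.75 + 454.14 = 3394.52
ΣP(Jan 2013)Q(Feb 2013) = 9.80×103 + 10.60×149 + 2.07×261 = 1009.4 + 1579.4 + 540.27 = 3129.07
P = 3394.52 / 3129.07 × 100 = 108.4834
Fisher = √(L × P) = √(103.9846 × 108.4834) = 106.2102

106.21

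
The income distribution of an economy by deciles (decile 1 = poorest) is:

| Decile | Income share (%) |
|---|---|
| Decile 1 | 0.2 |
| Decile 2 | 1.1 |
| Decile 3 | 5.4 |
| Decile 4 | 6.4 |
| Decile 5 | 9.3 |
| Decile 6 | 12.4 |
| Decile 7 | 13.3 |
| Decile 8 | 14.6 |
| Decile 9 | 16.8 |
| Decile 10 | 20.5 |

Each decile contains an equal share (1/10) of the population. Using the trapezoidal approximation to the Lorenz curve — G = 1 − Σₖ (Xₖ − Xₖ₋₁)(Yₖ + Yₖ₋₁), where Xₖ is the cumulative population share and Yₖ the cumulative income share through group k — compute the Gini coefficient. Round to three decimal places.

0.362

Cumulative income shares Yₖ: 0.0020, 0.0130, 0.0670, 0.1310, 0.2240, 0.3480, 0.4810, 0.6270, 0.7950, 1.0000
Σ (Xₖ−Xₖ₋₁)(Yₖ+Yₖ₋₁) = (1/10)(0.0020+0.0000) + (1/10)(0.0130+0.0020) + (1/10)(0.0670+0.0130) + (1/10)(0.1310+0.0670) + (1/10)(0.2240+0.1310) + (1/10)(0.3480+0.2240) + (1/10)(0.4810+0.3480) + (1/10)(0.6270+0.4810) + (1/10)(0.7950+0.6270) + (1/10)(1.0000+0.7950)
  = 0.0002 + 0.0015 + 0.0080 + 0.0198 + 0.0355 + 0.0572 + 0.0829 + 0.1108 + 0.1422 + 0.1795 = 0.6376
G = 1 − 0.6376 = 0.3624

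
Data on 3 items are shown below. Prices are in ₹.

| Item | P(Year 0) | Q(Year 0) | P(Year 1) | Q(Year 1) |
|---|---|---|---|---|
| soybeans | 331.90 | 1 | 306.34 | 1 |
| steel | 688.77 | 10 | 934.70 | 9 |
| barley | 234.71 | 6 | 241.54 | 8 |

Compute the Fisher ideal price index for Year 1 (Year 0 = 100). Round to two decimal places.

Laspeyres component (base-period weights):
ΣP(Year 1)Q(Year 0) = 306.34×1 + 934.70×10 + 241.54×6 = 306.34 + 9347 + 1449.24 = 11102.58
ΣP(Year 0)Q(Year 0) = 331.90×1 + 688.77×10 + 234.71×6 = 331.9 + 6887.7 + 1408.26 = 8627.86
L = 11102.58 / 8627.86 × 100 = 128.6829
Paasche component (current-period weights):
ΣP(Year 1)Q(Year 1) = 306.34×1 + 934.70×9 + 241.54×8 = 306.34 + 8412.3 + 1932.32 = 10650.96
ΣP(Year 0)Q(Year 1) = 331.90×1 + 688.77×9 + 234.71×8 = 331.9 + 6198.93 + 1877.68 = 8408.51
P = 10650.96 / 8408.51 × 100 = 126.6688
Fisher = √(L × P) = √(128.6829 × 126.6688) = 127.6719

127.67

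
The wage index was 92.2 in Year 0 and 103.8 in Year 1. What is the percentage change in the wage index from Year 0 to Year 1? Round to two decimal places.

Change = (103.8 − 92.2) / 92.2 × 100
       = 11.6 / 92.2 × 100 = 12.5813%

12.58%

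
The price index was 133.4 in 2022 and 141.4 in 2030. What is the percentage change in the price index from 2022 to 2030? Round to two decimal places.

6.00%

Change = (141.4 − 133.4) / 133.4 × 100
       = 8.0 / 133.4 × 100 = 5.9970%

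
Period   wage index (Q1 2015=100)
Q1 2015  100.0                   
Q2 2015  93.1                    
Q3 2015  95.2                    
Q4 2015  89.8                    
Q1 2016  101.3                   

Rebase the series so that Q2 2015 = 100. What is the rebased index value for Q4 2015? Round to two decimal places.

96.46

Rebased(Q4 2015) = 89.8 / 93.1 × 100 = 96.4554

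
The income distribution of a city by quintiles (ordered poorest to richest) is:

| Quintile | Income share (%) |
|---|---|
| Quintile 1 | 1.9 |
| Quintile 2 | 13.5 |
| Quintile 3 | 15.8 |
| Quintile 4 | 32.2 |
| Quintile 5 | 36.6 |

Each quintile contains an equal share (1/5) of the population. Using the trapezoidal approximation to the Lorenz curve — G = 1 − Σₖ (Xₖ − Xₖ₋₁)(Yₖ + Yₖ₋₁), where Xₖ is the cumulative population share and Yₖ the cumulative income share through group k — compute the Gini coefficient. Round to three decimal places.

Cumulative income shares Yₖ: 0.0190, 0.1540, 0.3120, 0.6340, 1.0000
Σ (Xₖ−Xₖ₋₁)(Yₖ+Yₖ₋₁) = (1/5)(0.0190+0.0000) + (1/5)(0.1540+0.0190) + (1/5)(0.3120+0.1540) + (1/5)(0.6340+0.3120) + (1/5)(1.0000+0.6340)
  = 0.0038 + 0.0346 + 0.0932 + 0.1892 + 0.3268 = 0.6476
G = 1 − 0.6476 = 0.3524

0.352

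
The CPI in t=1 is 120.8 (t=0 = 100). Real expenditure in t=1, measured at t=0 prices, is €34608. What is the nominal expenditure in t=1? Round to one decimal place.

Nominal = Real × (Index/100) = 34608 × (120.8/100)
        = 34608 × 1.208 = 41806.4640

41806.5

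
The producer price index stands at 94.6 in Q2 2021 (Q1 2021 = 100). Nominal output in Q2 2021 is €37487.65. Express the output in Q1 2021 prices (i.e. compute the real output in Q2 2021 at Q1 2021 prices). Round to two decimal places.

39627.54

Real = Nominal ÷ (Index/100) = 37487.65 ÷ (94.6/100)
     = 37487.65 ÷ 0.946 = 39627.5370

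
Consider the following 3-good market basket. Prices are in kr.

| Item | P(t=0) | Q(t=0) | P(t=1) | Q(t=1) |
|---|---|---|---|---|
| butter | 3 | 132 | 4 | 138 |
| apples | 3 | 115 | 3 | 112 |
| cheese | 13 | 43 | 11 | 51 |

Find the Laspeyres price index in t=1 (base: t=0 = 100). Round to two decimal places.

103.54

Laspeyres price index uses base-period quantities as weights.
ΣP(t=1)·Q(t=0) = 4×132 + 3×115 + 11×43 = 528 + 345 + 473 = 1346
ΣP(t=0)·Q(t=0) = 3×132 + 3×115 + 13×43 = 396 + 345 + 559 = 1300
Index = 1346 / 1300 × 100 = 103.5385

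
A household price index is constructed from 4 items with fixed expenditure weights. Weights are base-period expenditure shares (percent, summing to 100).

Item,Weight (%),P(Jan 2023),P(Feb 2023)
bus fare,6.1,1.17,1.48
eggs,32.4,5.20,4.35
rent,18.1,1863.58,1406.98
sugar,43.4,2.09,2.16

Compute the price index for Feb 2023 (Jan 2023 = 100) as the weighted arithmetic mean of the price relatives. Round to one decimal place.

bus fare: 6.1 × (1.48/1.17) = 6.1 × 1.264957 = 7.7162
eggs: 32.4 × (4.35/5.20) = 32.4 × 0.836538 = 27.1038
rent: 18.1 × (1406.98/1863.58) = 18.1 × 0.754988 = 13.6653
sugar: 43.4 × (2.16/2.09) = 43.4 × 1.033493 = 44.8536
Index = Σ wᵢ·(p₁ᵢ/p₀ᵢ) = 7.7162 + 27.1038 + 13.6653 + 44.8536 = 93.3390

93.3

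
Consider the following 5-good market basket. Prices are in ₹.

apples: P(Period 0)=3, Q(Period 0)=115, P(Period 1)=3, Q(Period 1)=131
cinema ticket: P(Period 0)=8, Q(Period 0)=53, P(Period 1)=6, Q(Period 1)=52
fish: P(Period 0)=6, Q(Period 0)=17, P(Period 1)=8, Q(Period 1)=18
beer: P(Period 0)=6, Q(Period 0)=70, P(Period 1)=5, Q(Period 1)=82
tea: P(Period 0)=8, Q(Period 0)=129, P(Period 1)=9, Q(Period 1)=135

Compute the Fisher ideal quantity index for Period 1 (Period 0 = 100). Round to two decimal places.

Laspeyres component (base-period weights):
ΣP(Period 0)Q(Period 1) = 3×131 + 8×52 + 6×18 + 6×82 + 8×135 = 393 + 416 + 108 + 492 + 1080 = 2489
ΣP(Period 0)Q(Period 0) = 3×115 + 8×53 + 6×17 + 6×70 + 8×129 = 345 + 424 + 102 + 420 + 1032 = 2323
L = 2489 / 2323 × 100 = 107.1459
Paasche component (current-period weights):
ΣP(Period 1)Q(Period 1) = 3×131 + 6×52 + 8×18 + 5×82 + 9×135 = 393 + 312 + 144 + 410 + 1215 = 2474
ΣP(Period 1)Q(Period 0) = 3×115 + 6×53 + 8×17 + 5×70 + 9×129 = 345 + 318 + 136 + 350 + 1161 = 2310
P = 2474 / 2310 × 100 = 107.0996
Fisher = √(L × P) = √(107.1459 × 107.0996) = 107.1227

107.12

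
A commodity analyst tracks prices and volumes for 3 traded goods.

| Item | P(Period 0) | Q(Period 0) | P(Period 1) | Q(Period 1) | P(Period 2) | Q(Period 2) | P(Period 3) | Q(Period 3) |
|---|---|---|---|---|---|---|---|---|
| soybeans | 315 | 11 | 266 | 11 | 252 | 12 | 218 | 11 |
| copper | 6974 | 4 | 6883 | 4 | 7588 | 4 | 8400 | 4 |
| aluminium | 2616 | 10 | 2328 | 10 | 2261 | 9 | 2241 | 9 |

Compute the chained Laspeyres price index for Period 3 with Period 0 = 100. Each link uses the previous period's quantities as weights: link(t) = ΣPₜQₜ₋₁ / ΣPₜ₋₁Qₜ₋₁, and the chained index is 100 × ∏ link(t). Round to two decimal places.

101.69

Link Period 0→Period 1:
ΣP(Period 1)Q(Period 0) = 266×11 + 6883×4 + 2328×10 = 2926 + 27532 + 23280 = 53738
ΣP(Period 0)Q(Period 0) = 315×11 + 6974×4 + 2616×10 = 3465 + 27896 + 26160 = 57521
link = 53738/57521 = 0.934233
Link Period 1→Period 2:
ΣP(Period 2)Q(Period 1) = 252×11 + 7588×4 + 2261×10 = 2772 + 30352 + 22610 = 55734
ΣP(Period 1)Q(Period 1) = 266×11 + 6883×4 + 2328×10 = 2926 + 27532 + 23280 = 53738
link = 55734/53738 = 1.037143
Link Period 2→Period 3:
ΣP(Period 3)Q(Period 2) = 218×12 + 8400×4 + 2241×9 = 2616 + 33600 + 20169 = 56385
ΣP(Period 2)Q(Period 2) = 252×12 + 7588×4 + 2261×9 = 3024 + 30352 + 20349 = 53725
link = 56385/53725 = 1.049511
Chained index = 100 × 0.934233 × 1.037143 × 1.049511 = 101.6906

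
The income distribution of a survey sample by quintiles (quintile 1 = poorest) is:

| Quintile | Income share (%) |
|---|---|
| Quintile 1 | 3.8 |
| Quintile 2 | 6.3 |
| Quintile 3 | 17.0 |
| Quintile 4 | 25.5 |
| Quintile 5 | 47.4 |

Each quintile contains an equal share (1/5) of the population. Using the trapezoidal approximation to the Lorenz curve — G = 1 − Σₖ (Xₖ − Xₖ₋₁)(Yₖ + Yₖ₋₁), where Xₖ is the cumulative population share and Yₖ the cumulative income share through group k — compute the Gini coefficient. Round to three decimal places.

0.426

Cumulative income shares Yₖ: 0.0380, 0.1010, 0.2710, 0.5260, 1.0000
Σ (Xₖ−Xₖ₋₁)(Yₖ+Yₖ₋₁) = (1/5)(0.0380+0.0000) + (1/5)(0.1010+0.0380) + (1/5)(0.2710+0.1010) + (1/5)(0.5260+0.2710) + (1/5)(1.0000+0.5260)
  = 0.0076 + 0.0278 + 0.0744 + 0.1594 + 0.3052 = 0.5744
G = 1 − 0.5744 = 0.4256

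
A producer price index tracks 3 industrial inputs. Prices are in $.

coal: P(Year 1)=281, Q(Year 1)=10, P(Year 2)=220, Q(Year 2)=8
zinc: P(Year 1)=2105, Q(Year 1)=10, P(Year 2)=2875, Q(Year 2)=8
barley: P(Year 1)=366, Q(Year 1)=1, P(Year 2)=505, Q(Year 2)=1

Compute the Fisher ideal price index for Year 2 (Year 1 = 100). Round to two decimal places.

Laspeyres component (base-period weights):
ΣP(Year 2)Q(Year 1) = 220×10 + 2875×10 + 505×1 = 2200 + 28750 + 505 = 31455
ΣP(Year 1)Q(Year 1) = 281×10 + 2105×10 + 366×1 = 2810 + 21050 + 366 = 24226
L = 31455 / 24226 × 100 = 129.8398
Paasche component (current-period weights):
ΣP(Year 2)Q(Year 2) = 220×8 + 2875×8 + 505×1 = 1760 + 23000 + 505 = 25265
ΣP(Year 1)Q(Year 2) = 281×8 + 2105×8 + 366×1 = 2248 + 16840 + 366 = 19454
P = 25265 / 19454 × 100 = 129.8705
Fisher = √(L × P) = √(129.8398 × 129.8705) = 129.8552

129.86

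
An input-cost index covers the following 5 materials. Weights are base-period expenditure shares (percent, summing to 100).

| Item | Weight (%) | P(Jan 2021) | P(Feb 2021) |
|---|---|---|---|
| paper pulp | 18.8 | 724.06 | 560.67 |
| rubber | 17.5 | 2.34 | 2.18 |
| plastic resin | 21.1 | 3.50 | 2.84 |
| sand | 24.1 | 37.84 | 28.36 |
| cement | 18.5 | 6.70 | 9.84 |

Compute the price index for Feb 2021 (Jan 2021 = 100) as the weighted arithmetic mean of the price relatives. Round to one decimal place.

93.2

paper pulp: 18.8 × (560.67/724.06) = 18.8 × 0.774342 = 14.5576
rubber: 17.5 × (2.18/2.34) = 17.5 × 0.931624 = 16.3034
plastic resin: 21.1 × (2.84/3.50) = 21.1 × 0.811429 = 17.1211
sand: 24.1 × (28.36/37.84) = 24.1 × 0.749471 = 18.0623
cement: 18.5 × (9.84/6.70) = 18.5 × 1.468657 = 27.1701
Index = Σ wᵢ·(p₁ᵢ/p₀ᵢ) = 14.5576 + 16.3034 + 17.1211 + 18.0623 + 27.1701 = 93.2146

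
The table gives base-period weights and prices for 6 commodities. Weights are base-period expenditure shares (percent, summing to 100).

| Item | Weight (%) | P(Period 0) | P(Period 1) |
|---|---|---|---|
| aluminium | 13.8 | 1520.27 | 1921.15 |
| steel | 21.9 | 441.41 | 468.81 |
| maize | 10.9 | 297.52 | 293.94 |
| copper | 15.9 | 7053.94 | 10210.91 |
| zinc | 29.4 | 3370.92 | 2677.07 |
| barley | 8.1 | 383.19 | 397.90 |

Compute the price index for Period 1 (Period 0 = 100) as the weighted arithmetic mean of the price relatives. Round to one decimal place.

aluminium: 13.8 × (1921.15/1520.27) = 13.8 × 1.263690 = 17.4389
steel: 21.9 × (468.81/441.41) = 21.9 × 1.062074 = 23.2594
maize: 10.9 × (293.94/297.52) = 10.9 × 0.987967 = 10.7688
copper: 15.9 × (10210.91/7053.94) = 15.9 × 1.447547 = 23.0160
zinc: 29.4 × (2677.07/3370.92) = 29.4 × 0.794166 = 23.3485
barley: 8.1 × (397.90/383.19) = 8.1 × 1.038388 = 8.4109
Index = Σ wᵢ·(p₁ᵢ/p₀ᵢ) = 17.4389 + 23.2594 + 10.7688 + 23.0160 + 23.3485 + 8.4109 = 106.2426

106.2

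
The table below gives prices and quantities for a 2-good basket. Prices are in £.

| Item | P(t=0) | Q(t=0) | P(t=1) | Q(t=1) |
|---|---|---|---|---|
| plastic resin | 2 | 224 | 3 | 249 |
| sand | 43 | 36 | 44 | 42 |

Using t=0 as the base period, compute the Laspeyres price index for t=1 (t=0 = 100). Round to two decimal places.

113.03

Laspeyres price index uses base-period quantities as weights.
ΣP(t=1)·Q(t=0) = 3×224 + 44×36 = 672 + 1584 = 2256
ΣP(t=0)·Q(t=0) = 2×224 + 43×36 = 448 + 1548 = 1996
Index = 2256 / 1996 × 100 = 113.0261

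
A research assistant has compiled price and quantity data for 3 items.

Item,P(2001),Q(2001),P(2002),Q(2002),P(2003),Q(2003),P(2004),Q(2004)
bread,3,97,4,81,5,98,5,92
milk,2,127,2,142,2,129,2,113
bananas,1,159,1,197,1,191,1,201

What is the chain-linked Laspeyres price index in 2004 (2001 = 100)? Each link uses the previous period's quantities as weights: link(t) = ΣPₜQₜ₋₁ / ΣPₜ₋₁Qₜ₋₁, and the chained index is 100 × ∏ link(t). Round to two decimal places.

125.23

Link 2001→2002:
ΣP(2002)Q(2001) = 4×97 + 2×127 + 1×159 = 388 + 254 + 159 = 801
ΣP(2001)Q(2001) = 3×97 + 2×127 + 1×159 = 291 + 254 + 159 = 704
link = 801/704 = 1.137784
Link 2002→2003:
ΣP(2003)Q(2002) = 5×81 + 2×142 + 1×197 = 405 + 284 + 197 = 886
ΣP(2002)Q(2002) = 4×81 + 2×142 + 1×197 = 324 + 284 + 197 = 805
link = 886/805 = 1.100621
Link 2003→2004:
ΣP(2004)Q(2003) = 5×98 + 2×129 + 1×191 = 490 + 258 + 191 = 939
ΣP(2003)Q(2003) = 5×98 + 2×129 + 1×191 = 490 + 258 + 191 = 939
link = 939/939 = 1.000000
Chained index = 100 × 1.137784 × 1.100621 × 1.000000 = 125.2269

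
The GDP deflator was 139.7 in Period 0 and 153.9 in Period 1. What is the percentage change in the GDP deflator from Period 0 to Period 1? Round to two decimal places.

Change = (153.9 − 139.7) / 139.7 × 100
       = 14.2 / 139.7 × 100 = 10.1646%

10.16%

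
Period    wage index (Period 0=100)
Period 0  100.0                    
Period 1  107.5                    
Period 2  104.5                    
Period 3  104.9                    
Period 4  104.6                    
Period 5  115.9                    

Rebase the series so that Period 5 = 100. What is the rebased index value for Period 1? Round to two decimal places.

92.75

Rebased(Period 1) = 107.5 / 115.9 × 100 = 92.7524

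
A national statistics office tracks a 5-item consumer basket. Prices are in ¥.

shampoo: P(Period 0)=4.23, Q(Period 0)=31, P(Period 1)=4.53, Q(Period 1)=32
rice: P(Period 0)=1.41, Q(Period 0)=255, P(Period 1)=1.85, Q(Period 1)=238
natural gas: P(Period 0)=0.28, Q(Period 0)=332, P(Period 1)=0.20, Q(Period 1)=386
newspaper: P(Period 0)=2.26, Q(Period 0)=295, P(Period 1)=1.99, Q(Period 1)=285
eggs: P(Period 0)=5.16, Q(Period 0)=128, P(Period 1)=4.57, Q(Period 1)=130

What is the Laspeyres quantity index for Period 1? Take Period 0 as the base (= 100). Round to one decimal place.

99.1

Laspeyres quantity index uses base-period prices as weights.
ΣP(Period 0)·Q(Period 1) = 4.23×32 + 1.41×238 + 0.28×386 + 2.26×285 + 5.16×130 = 135.36 + 335.58 + 108.08 + 644.1 + 670.8 = 1893.92
ΣP(Period 0)·Q(Period 0) = 4.23×31 + 1.41×255 + 0.28×332 + 2.26×295 + 5.16×128 = 131.13 + 359.55 + 92.96 + 666.7 + 660.48 = 1910.82
Index = 1893.92 / 1910.82 × 100 = 99.1156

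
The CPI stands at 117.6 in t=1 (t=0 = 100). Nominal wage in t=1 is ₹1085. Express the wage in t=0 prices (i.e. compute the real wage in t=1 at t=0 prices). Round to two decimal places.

922.62

Real = Nominal ÷ (Index/100) = 1085 ÷ (117.6/100)
     = 1085 ÷ 1.176 = 922.6190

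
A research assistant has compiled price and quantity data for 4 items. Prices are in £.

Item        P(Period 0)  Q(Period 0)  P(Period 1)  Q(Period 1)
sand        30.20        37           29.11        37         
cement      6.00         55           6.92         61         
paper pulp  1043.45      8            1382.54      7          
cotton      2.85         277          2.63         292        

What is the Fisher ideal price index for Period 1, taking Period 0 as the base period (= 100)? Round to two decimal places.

Laspeyres component (base-period weights):
ΣP(Period 1)Q(Period 0) = 29.11×37 + 6.92×55 + 1382.54×8 + 2.63×277 = 1077.07 + 380.6 + 11060.32 + 728.51 = 13246.5
ΣP(Period 0)Q(Period 0) = 30.20×37 + 6.00×55 + 1043.45×8 + 2.85×277 = 1117.4 + 330 + 8347.6 + 789.45 = 10584.45
L = 13246.5 / 10584.45 × 100 = 125.1506
Paasche component (current-period weights):
ΣP(Period 1)Q(Period 1) = 29.11×37 + 6.92×61 + 1382.54×7 + 2.63×292 = 1077.07 + 422.12 + 9677.78 + 767.96 = 11944.93
ΣP(Period 0)Q(Period 1) = 30.20×37 + 6.00×61 + 1043.45×7 + 2.85×292 = 1117.4 + 366 + 7304.15 + 832.2 = 9619.75
P = 11944.93 / 9619.75 × 100 = 124.1709
Fisher = √(L × P) = √(125.1506 × 124.1709) = 124.6598

124.66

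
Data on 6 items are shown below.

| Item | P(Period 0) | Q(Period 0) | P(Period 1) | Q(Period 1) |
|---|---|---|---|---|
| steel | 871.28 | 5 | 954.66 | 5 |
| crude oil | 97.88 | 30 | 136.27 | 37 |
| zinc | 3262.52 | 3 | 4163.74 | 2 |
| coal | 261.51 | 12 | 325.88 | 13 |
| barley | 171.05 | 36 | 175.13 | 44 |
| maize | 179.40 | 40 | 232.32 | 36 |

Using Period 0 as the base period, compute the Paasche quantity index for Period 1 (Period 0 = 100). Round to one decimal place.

Paasche quantity index uses current-period prices as weights.
ΣP(Period 1)·Q(Period 1) = 954.66×5 + 136.27×37 + 4163.74×2 + 325.88×13 + 175.13×44 + 232.32×36 = 4773.3 + 5041.99 + 8327.48 + 4236.44 + 7705.72 + 8363.52 = 38448.45
ΣP(Period 1)·Q(Period 0) = 954.66×5 + 136.27×30 + 4163.74×3 + 325.88×12 + 175.13×36 + 232.32×40 = 4773.3 + 4088.1 + 12491.22 + 3910.56 + 6304.68 + 9292.8 = 40860.66
Index = 38448.45 / 40860.66 × 100 = 94.0965

94.1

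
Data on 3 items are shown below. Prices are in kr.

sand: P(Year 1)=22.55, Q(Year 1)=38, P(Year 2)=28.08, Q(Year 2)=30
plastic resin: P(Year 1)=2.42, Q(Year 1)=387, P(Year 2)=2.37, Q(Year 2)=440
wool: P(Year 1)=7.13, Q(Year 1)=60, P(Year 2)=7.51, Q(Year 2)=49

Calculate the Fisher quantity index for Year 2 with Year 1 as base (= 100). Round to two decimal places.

Laspeyres component (base-period weights):
ΣP(Year 1)Q(Year 2) = 22.55×30 + 2.42×440 + 7.13×49 = 676.5 + 1064.8 + 349.37 = 2090.67
ΣP(Year 1)Q(Year 1) = 22.55×38 + 2.42×387 + 7.13×60 = 856.9 + 936.54 + 427.8 = 2221.24
L = 2090.67 / 2221.24 × 100 = 94.1218
Paasche component (current-period weights):
ΣP(Year 2)Q(Year 2) = 28.08×30 + 2.37×440 + 7.51×49 = 842.4 + 1042.8 + 367.99 = 2253.19
ΣP(Year 2)Q(Year 1) = 28.08×38 + 2.37×387 + 7.51×60 = 1067.04 + 917.19 + 450.6 = 2434.83
P = 2253.19 / 2434.83 × 100 = 92.5399
Fisher = √(L × P) = √(94.1218 × 92.5399) = 93.3275

93.33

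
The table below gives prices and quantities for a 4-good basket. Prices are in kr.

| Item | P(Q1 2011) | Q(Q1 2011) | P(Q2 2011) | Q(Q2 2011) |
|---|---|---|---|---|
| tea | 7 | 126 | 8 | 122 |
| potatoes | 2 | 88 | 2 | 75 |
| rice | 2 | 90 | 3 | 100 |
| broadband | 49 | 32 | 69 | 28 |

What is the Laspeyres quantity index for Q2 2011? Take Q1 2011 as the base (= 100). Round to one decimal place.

91.8

Laspeyres quantity index uses base-period prices as weights.
ΣP(Q1 2011)·Q(Q2 2011) = 7×122 + 2×75 + 2×100 + 49×28 = 854 + 150 + 200 + 1372 = 2576
ΣP(Q1 2011)·Q(Q1 2011) = 7×126 + 2×88 + 2×90 + 49×32 = 882 + 176 + 180 + 1568 = 2806
Index = 2576 / 2806 × 100 = 91.8033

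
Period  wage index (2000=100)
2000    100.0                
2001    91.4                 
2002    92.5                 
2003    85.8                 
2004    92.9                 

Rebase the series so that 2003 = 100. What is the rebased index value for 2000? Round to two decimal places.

Rebased(2000) = 100.0 / 85.8 × 100 = 116.5501

116.55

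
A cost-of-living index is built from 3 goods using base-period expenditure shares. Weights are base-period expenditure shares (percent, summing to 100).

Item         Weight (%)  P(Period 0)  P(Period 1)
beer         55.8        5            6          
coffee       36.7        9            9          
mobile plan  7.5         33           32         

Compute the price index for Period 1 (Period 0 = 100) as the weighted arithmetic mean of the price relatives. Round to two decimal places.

beer: 55.8 × (6/5) = 55.8 × 1.200000 = 66.9600
coffee: 36.7 × (9/9) = 36.7 × 1.000000 = 36.7000
mobile plan: 7.5 × (32/33) = 7.5 × 0.969697 = 7.2727
Index = Σ wᵢ·(p₁ᵢ/p₀ᵢ) = 66.9600 + 36.7000 + 7.2727 = 110.9327

110.93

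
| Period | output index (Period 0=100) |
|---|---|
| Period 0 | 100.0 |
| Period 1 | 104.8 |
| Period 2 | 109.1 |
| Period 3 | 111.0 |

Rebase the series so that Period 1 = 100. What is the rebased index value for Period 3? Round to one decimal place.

Rebased(Period 3) = 111.0 / 104.8 × 100 = 105.9160

105.9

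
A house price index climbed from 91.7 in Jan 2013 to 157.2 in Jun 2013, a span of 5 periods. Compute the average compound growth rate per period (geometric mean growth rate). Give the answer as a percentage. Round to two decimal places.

11.38%

Growth factor = (157.2/91.7)^(1/5) = (1.714286)^(1/5) = 1.113824
Growth rate = 1.113824 − 1 = 0.113824 = 11.3824%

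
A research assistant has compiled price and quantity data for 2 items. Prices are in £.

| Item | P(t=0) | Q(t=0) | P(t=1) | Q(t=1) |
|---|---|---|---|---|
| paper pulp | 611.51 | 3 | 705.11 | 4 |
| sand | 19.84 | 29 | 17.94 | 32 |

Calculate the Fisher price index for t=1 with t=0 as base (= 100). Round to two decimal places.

Laspeyres component (base-period weights):
ΣP(t=1)Q(t=0) = 705.11×3 + 17.94×29 = 2115.33 + 520.26 = 2635.59
ΣP(t=0)Q(t=0) = 611.51×3 + 19.84×29 = 1834.53 + 575.36 = 2409.89
L = 2635.59 / 2409.89 × 100 = 109.3656
Paasche component (current-period weights):
ΣP(t=1)Q(t=1) = 705.11×4 + 17.94×32 = 2820.44 + 574.08 = 3394.52
ΣP(t=0)Q(t=1) = 611.51×4 + 19.84×32 = 2446.04 + 634.88 = 3080.92
P = 3394.52 / 3080.92 × 100 = 110.1788
Fisher = √(L × P) = √(109.3656 × 110.1788) = 109.7714

109.77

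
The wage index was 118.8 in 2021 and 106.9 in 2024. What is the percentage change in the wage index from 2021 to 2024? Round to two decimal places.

Change = (106.9 − 118.8) / 118.8 × 100
       = -11.9 / 118.8 × 100 = -10.0168%

-10.02%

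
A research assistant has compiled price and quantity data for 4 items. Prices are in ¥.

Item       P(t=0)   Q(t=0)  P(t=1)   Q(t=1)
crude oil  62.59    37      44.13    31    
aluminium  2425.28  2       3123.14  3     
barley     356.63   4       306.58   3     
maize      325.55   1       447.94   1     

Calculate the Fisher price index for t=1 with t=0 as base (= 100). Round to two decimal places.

Laspeyres component (base-period weights):
ΣP(t=1)Q(t=0) = 44.13×37 + 3123.14×2 + 306.58×4 + 447.94×1 = 1632.81 + 6246.28 + 1226.32 + 447.94 = 9553.35
ΣP(t=0)Q(t=0) = 62.59×37 + 2425.28×2 + 356.63×4 + 325.55×1 = 2315.83 + 4850.56 + 1426.52 + 325.55 = 8918.46
L = 9553.35 / 8918.46 × 100 = 107.1188
Paasche component (current-period weights):
ΣP(t=1)Q(t=1) = 44.13×31 + 3123.14×3 + 306.58×3 + 447.94×1 = 1368.03 + 9369.42 + 919.74 + 447.94 = 12105.13
ΣP(t=0)Q(t=1) = 62.59×31 + 2425.28×3 + 356.63×3 + 325.55×1 = 1940.29 + 7275.84 + 1069.89 + 325.55 = 10611.57
P = 12105.13 / 10611.57 × 100 = 114.0748
Fisher = √(L × P) = √(107.1188 × 114.0748) = 110.5421

110.54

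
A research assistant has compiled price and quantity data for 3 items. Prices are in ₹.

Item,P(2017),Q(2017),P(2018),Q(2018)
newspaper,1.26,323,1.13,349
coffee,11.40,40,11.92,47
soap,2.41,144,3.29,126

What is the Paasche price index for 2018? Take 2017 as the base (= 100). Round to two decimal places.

107.03

Paasche price index uses current-period quantities as weights.
ΣP(2018)·Q(2018) = 1.13×349 + 11.92×47 + 3.29×126 = 394.37 + 560.24 + 414.54 = 1369.15
ΣP(2017)·Q(2018) = 1.26×349 + 11.40×47 + 2.41×126 = 439.74 + 535.8 + 303.66 = 1279.2
Index = 1369.15 / 1279.2 × 100 = 107.0317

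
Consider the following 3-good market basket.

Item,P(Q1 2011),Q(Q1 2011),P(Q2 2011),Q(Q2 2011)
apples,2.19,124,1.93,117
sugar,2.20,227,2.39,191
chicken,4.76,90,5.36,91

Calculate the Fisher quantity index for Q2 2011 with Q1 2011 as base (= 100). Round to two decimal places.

Laspeyres component (base-period weights):
ΣP(Q1 2011)Q(Q2 2011) = 2.19×117 + 2.20×191 + 4.76×91 = 256.23 + 420.2 + 433.16 = 1109.59
ΣP(Q1 2011)Q(Q1 2011) = 2.19×124 + 2.20×227 + 4.76×90 = 271.56 + 499.4 + 428.4 = 1199.36
L = 1109.59 / 1199.36 × 100 = 92.5152
Paasche component (current-period weights):
ΣP(Q2 2011)Q(Q2 2011) = 1.93×117 + 2.39×191 + 5.36×91 = 225.81 + 456.49 + 487.76 = 1170.06
ΣP(Q2 2011)Q(Q1 2011) = 1.93×124 + 2.39×227 + 5.36×90 = 239.32 + 542.53 + 482.4 = 1264.25
P = 1170.06 / 1264.25 × 100 = 92.5497
Fisher = √(L × P) = √(92.5152 × 92.5497) = 92.5325

92.53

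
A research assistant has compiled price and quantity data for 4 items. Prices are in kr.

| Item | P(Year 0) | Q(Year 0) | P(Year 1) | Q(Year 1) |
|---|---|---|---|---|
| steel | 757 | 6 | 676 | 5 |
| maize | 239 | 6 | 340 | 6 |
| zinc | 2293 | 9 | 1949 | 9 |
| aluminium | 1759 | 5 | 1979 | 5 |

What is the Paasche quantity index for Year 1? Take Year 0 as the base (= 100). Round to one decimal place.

98.0

Paasche quantity index uses current-period prices as weights.
ΣP(Year 1)·Q(Year 1) = 676×5 + 340×6 + 1949×9 + 1979×5 = 3380 + 2040 + 17541 + 9895 = 32856
ΣP(Year 1)·Q(Year 0) = 676×6 + 340×6 + 1949×9 + 1979×5 = 4056 + 2040 + 17541 + 9895 = 33532
Index = 32856 / 33532 × 100 = 97.9840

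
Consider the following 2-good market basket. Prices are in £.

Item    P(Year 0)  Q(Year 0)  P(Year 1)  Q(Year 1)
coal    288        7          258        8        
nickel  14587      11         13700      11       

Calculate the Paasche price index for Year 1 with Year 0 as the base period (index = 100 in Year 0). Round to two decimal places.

93.86

Paasche price index uses current-period quantities as weights.
ΣP(Year 1)·Q(Year 1) = 258×8 + 13700×11 = 2064 + 150700 = 152764
ΣP(Year 0)·Q(Year 1) = 288×8 + 14587×11 = 2304 + 160457 = 162761
Index = 152764 / 162761 × 100 = 93.8579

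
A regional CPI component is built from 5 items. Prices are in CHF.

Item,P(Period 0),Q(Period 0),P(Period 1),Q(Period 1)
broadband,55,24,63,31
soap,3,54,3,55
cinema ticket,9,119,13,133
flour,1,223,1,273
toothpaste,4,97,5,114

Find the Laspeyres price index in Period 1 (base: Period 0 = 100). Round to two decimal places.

Laspeyres price index uses base-period quantities as weights.
ΣP(Period 1)·Q(Period 0) = 63×24 + 3×54 + 13×119 + 1×223 + 5×97 = 1512 + 162 + 1547 + 223 + 485 = 3929
ΣP(Period 0)·Q(Period 0) = 55×24 + 3×54 + 9×119 + 1×223 + 4×97 = 1320 + 162 + 1071 + 223 + 388 = 3164
Index = 3929 / 3164 × 100 = 124.1783

124.18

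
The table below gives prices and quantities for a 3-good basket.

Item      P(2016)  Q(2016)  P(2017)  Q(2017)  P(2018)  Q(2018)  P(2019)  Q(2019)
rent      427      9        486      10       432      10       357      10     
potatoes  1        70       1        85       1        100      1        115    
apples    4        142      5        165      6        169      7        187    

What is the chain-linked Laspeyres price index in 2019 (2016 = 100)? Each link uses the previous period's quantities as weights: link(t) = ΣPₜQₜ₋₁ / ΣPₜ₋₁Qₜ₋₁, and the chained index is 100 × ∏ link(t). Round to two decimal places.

96.05

Link 2016→2017:
ΣP(2017)Q(2016) = 486×9 + 1×70 + 5×142 = 4374 + 70 + 710 = 5154
ΣP(2016)Q(2016) = 427×9 + 1×70 + 4×142 = 3843 + 70 + 568 = 4481
link = 5154/4481 = 1.150190
Link 2017→2018:
ΣP(2018)Q(2017) = 432×10 + 1×85 + 6×165 = 4320 + 85 + 990 = 5395
ΣP(2017)Q(2017) = 486×10 + 1×85 + 5×165 = 4860 + 85 + 825 = 5770
link = 5395/5770 = 0.935009
Link 2018→2019:
ΣP(2019)Q(2018) = 357×10 + 1×100 + 7×169 = 3570 + 100 + 1183 = 4853
ΣP(2018)Q(2018) = 432×10 + 1×100 + 6×169 = 4320 + 100 + 1014 = 5434
link = 4853/5434 = 0.893081
Chained index = 100 × 1.150190 × 0.935009 × 0.893081 = 96.0452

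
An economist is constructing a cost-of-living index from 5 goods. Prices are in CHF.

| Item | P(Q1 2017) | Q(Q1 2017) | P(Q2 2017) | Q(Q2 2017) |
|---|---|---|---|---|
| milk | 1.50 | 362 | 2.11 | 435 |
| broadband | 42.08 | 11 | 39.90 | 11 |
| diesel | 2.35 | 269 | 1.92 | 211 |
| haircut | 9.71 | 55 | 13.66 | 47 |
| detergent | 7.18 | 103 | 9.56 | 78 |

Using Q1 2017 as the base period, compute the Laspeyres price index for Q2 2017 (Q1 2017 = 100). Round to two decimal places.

Laspeyres price index uses base-period quantities as weights.
ΣP(Q2 2017)·Q(Q1 2017) = 2.11×362 + 39.90×11 + 1.92×269 + 13.66×55 + 9.56×103 = 763.82 + 438.9 + 516.48 + 751.3 + 984.68 = 3455.18
ΣP(Q1 2017)·Q(Q1 2017) = 1.50×362 + 42.08×11 + 2.35×269 + 9.71×55 + 7.18×103 = 543 + 462.88 + 632.15 + 534.05 + 739.54 = 2911.62
Index = 3455.18 / 2911.62 × 100 = 118.6686

118.67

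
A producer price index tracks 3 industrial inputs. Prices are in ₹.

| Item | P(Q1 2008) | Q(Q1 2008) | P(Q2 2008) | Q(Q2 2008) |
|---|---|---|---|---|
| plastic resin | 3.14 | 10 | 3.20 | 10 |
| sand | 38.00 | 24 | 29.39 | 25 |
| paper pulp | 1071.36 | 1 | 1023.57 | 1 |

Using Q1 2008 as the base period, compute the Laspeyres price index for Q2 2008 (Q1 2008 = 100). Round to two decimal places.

87.40

Laspeyres price index uses base-period quantities as weights.
ΣP(Q2 2008)·Q(Q1 2008) = 3.20×10 + 29.39×24 + 1023.57×1 = 32 + 705.36 + 1023.57 = 1760.93
ΣP(Q1 2008)·Q(Q1 2008) = 3.14×10 + 38.00×24 + 1071.36×1 = 31.4 + 912 + 1071.36 = 2014.76
Index = 1760.93 / 2014.76 × 100 = 87.4015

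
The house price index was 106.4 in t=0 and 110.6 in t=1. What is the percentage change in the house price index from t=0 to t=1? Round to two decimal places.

Change = (110.6 − 106.4) / 106.4 × 100
       = 4.2 / 106.4 × 100 = 3.9474%

3.95%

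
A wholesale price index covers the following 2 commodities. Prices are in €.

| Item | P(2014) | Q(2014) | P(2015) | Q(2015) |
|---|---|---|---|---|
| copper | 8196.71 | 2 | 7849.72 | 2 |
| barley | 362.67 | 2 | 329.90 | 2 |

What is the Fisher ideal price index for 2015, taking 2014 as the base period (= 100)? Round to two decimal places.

Laspeyres component (base-period weights):
ΣP(2015)Q(2014) = 7849.72×2 + 329.90×2 = 15699.44 + 659.8 = 16359.24
ΣP(2014)Q(2014) = 8196.71×2 + 362.67×2 = 16393.42 + 725.34 = 17118.76
L = 16359.24 / 17118.76 × 100 = 95.5632
Paasche component (current-period weights):
ΣP(2015)Q(2015) = 7849.72×2 + 329.90×2 = 15699.44 + 659.8 = 16359.24
ΣP(2014)Q(2015) = 8196.71×2 + 362.67×2 = 16393.42 + 725.34 = 17118.76
P = 16359.24 / 17118.76 × 100 = 95.5632
Fisher = √(L × P) = √(95.5632 × 95.5632) = 95.5632

95.56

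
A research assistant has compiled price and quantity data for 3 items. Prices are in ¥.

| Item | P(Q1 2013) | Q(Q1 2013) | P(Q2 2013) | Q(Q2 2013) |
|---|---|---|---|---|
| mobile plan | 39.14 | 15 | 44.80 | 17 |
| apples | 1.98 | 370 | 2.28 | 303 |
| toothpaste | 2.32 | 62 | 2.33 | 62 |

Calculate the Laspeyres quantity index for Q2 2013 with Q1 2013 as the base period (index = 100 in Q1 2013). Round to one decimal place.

96.3

Laspeyres quantity index uses base-period prices as weights.
ΣP(Q1 2013)·Q(Q2 2013) = 39.14×17 + 1.98×303 + 2.32×62 = 665.38 + 599.94 + 143.84 = 1409.16
ΣP(Q1 2013)·Q(Q1 2013) = 39.14×15 + 1.98×370 + 2.32×62 = 587.1 + 732.6 + 143.84 = 1463.54
Index = 1409.16 / 1463.54 × 100 = 96.2844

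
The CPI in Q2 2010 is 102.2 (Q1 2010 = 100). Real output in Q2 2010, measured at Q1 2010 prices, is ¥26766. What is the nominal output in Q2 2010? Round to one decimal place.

27354.9

Nominal = Real × (Index/100) = 26766 × (102.2/100)
        = 26766 × 1.022 = 27354.8520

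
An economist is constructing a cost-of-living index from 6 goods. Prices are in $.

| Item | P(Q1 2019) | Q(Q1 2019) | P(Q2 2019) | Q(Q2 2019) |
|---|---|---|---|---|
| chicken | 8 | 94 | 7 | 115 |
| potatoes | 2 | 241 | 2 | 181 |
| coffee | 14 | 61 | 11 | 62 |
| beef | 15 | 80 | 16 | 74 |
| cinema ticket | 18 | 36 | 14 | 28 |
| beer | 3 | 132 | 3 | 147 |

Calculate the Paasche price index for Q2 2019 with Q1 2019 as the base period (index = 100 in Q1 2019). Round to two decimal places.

91.94

Paasche price index uses current-period quantities as weights.
ΣP(Q2 2019)·Q(Q2 2019) = 7×115 + 2×181 + 11×62 + 16×74 + 14×28 + 3×147 = 805 + 362 + 682 + 1184 + 392 + 441 = 3866
ΣP(Q1 2019)·Q(Q2 2019) = 8×115 + 2×181 + 14×62 + 15×74 + 18×28 + 3×147 = 920 + 362 + 868 + 1110 + 504 + 441 = 4205
Index = 3866 / 4205 × 100 = 91.9382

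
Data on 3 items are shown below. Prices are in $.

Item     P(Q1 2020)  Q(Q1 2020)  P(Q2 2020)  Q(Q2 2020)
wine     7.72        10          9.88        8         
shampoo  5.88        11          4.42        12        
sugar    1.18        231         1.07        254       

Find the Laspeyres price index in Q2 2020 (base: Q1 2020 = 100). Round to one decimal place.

Laspeyres price index uses base-period quantities as weights.
ΣP(Q2 2020)·Q(Q1 2020) = 9.88×10 + 4.42×11 + 1.07×231 = 98.8 + 48.62 + 247.17 = 394.59
ΣP(Q1 2020)·Q(Q1 2020) = 7.72×10 + 5.88×11 + 1.18×231 = 77.2 + 64.68 + 272.58 = 414.46
Index = 394.59 / 414.46 × 100 = 95.2058

95.2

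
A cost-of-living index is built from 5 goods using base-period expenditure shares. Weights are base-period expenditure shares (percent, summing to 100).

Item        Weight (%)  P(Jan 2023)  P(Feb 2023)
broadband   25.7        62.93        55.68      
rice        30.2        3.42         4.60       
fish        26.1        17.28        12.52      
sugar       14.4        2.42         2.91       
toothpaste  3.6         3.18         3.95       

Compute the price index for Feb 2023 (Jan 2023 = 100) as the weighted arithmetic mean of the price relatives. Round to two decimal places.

broadband: 25.7 × (55.68/62.93) = 25.7 × 0.884793 = 22.7392
rice: 30.2 × (4.60/3.42) = 30.2 × 1.345029 = 40.6199
fish: 26.1 × (12.52/17.28) = 26.1 × 0.724537 = 18.9104
sugar: 14.4 × (2.91/2.42) = 14.4 × 1.202479 = 17.3157
toothpaste: 3.6 × (3.95/3.18) = 3.6 × 1.242138 = 4.4717
Index = Σ wᵢ·(p₁ᵢ/p₀ᵢ) = 22.7392 + 40.6199 + 18.9104 + 17.3157 + 4.4717 = 104.0569

104.06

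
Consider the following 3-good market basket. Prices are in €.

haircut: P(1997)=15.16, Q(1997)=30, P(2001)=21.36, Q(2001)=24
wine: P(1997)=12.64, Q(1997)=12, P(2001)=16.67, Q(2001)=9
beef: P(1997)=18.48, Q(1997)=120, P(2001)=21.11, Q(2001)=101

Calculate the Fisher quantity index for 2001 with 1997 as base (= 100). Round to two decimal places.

Laspeyres component (base-period weights):
ΣP(1997)Q(2001) = 15.16×24 + 12.64×9 + 18.48×101 = 363.84 + 113.76 + 1866.48 = 2344.08
ΣP(1997)Q(1997) = 15.16×30 + 12.64×12 + 18.48×120 = 454.8 + 151.68 + 2217.6 = 2824.08
L = 2344.08 / 2824.08 × 100 = 83.0033
Paasche component (current-period weights):
ΣP(2001)Q(2001) = 21.36×24 + 16.67×9 + 21.11×101 = 512.64 + 150.03 + 2132.11 = 2794.78
ΣP(2001)Q(1997) = 21.36×30 + 16.67×12 + 21.11×120 = 640.8 + 200.04 + 2533.2 = 3374.04
P = 2794.78 / 3374.04 × 100 = 82.8319
Fisher = √(L × P) = √(83.0033 × 82.8319) = 82.9175

82.92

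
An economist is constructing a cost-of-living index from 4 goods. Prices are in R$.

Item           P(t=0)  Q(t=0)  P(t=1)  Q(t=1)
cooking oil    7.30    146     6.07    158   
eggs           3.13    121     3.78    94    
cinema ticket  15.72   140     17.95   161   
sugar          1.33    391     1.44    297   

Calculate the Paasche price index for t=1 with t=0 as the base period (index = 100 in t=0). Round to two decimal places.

Paasche price index uses current-period quantities as weights.
ΣP(t=1)·Q(t=1) = 6.07×158 + 3.78×94 + 17.95×161 + 1.44×297 = 959.06 + 355.32 + 2889.95 + 427.68 = 4632.01
ΣP(t=0)·Q(t=1) = 7.30×158 + 3.13×94 + 15.72×161 + 1.33×297 = 1153.4 + 294.22 + 2530.92 + 395.01 = 4373.55
Index = 4632.01 / 4373.55 × 100 = 105.9096

105.91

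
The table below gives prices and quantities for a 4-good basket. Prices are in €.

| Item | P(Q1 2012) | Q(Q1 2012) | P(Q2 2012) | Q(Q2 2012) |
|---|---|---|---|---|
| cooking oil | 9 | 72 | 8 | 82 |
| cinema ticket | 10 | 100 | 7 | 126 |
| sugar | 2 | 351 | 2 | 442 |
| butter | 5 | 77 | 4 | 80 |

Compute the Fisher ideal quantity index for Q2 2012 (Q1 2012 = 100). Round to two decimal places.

Laspeyres component (base-period weights):
ΣP(Q1 2012)Q(Q2 2012) = 9×82 + 10×126 + 2×442 + 5×80 = 738 + 1260 + 884 + 400 = 3282
ΣP(Q1 2012)Q(Q1 2012) = 9×72 + 10×100 + 2×351 + 5×77 = 648 + 1000 + 702 + 385 = 2735
L = 3282 / 2735 × 100 = 120.0000
Paasche component (current-period weights):
ΣP(Q2 2012)Q(Q2 2012) = 8×82 + 7×126 + 2×442 + 4×80 = 656 + 882 + 884 + 320 = 2742
ΣP(Q2 2012)Q(Q1 2012) = 8×72 + 7×100 + 2×351 + 4×77 = 576 + 700 + 702 + 308 = 2286
P = 2742 / 2286 × 100 = 119.9475
Fisher = √(L × P) = √(120.0000 × 119.9475) = 119.9738

119.97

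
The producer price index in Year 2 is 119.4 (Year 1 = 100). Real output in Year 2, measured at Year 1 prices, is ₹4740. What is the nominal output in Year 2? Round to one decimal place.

5659.6

Nominal = Real × (Index/100) = 4740 × (119.4/100)
        = 4740 × 1.194 = 5659.5600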